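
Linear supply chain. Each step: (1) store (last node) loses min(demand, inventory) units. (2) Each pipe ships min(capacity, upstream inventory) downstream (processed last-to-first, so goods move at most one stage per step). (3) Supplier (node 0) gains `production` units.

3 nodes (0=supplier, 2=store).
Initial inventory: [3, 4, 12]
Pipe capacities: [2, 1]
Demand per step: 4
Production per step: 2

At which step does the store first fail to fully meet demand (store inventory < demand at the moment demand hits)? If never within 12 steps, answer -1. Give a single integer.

Step 1: demand=4,sold=4 ship[1->2]=1 ship[0->1]=2 prod=2 -> [3 5 9]
Step 2: demand=4,sold=4 ship[1->2]=1 ship[0->1]=2 prod=2 -> [3 6 6]
Step 3: demand=4,sold=4 ship[1->2]=1 ship[0->1]=2 prod=2 -> [3 7 3]
Step 4: demand=4,sold=3 ship[1->2]=1 ship[0->1]=2 prod=2 -> [3 8 1]
Step 5: demand=4,sold=1 ship[1->2]=1 ship[0->1]=2 prod=2 -> [3 9 1]
Step 6: demand=4,sold=1 ship[1->2]=1 ship[0->1]=2 prod=2 -> [3 10 1]
Step 7: demand=4,sold=1 ship[1->2]=1 ship[0->1]=2 prod=2 -> [3 11 1]
Step 8: demand=4,sold=1 ship[1->2]=1 ship[0->1]=2 prod=2 -> [3 12 1]
Step 9: demand=4,sold=1 ship[1->2]=1 ship[0->1]=2 prod=2 -> [3 13 1]
Step 10: demand=4,sold=1 ship[1->2]=1 ship[0->1]=2 prod=2 -> [3 14 1]
Step 11: demand=4,sold=1 ship[1->2]=1 ship[0->1]=2 prod=2 -> [3 15 1]
Step 12: demand=4,sold=1 ship[1->2]=1 ship[0->1]=2 prod=2 -> [3 16 1]
First stockout at step 4

4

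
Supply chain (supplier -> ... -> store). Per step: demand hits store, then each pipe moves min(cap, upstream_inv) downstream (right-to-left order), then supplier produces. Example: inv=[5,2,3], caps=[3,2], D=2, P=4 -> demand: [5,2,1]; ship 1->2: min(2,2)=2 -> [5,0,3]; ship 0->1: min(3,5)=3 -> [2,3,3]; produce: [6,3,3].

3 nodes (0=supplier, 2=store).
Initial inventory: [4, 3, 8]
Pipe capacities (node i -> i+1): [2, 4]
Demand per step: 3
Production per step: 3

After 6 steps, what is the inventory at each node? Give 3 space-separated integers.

Step 1: demand=3,sold=3 ship[1->2]=3 ship[0->1]=2 prod=3 -> inv=[5 2 8]
Step 2: demand=3,sold=3 ship[1->2]=2 ship[0->1]=2 prod=3 -> inv=[6 2 7]
Step 3: demand=3,sold=3 ship[1->2]=2 ship[0->1]=2 prod=3 -> inv=[7 2 6]
Step 4: demand=3,sold=3 ship[1->2]=2 ship[0->1]=2 prod=3 -> inv=[8 2 5]
Step 5: demand=3,sold=3 ship[1->2]=2 ship[0->1]=2 prod=3 -> inv=[9 2 4]
Step 6: demand=3,sold=3 ship[1->2]=2 ship[0->1]=2 prod=3 -> inv=[10 2 3]

10 2 3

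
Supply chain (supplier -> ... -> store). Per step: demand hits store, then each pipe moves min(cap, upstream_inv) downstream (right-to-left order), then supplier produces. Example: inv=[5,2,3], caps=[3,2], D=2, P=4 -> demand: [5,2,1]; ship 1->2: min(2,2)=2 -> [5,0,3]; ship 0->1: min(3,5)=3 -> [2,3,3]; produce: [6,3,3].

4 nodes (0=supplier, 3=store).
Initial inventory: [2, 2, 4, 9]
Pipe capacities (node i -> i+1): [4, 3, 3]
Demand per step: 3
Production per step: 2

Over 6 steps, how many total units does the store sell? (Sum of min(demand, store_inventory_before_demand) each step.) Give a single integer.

Step 1: sold=3 (running total=3) -> [2 2 3 9]
Step 2: sold=3 (running total=6) -> [2 2 2 9]
Step 3: sold=3 (running total=9) -> [2 2 2 8]
Step 4: sold=3 (running total=12) -> [2 2 2 7]
Step 5: sold=3 (running total=15) -> [2 2 2 6]
Step 6: sold=3 (running total=18) -> [2 2 2 5]

Answer: 18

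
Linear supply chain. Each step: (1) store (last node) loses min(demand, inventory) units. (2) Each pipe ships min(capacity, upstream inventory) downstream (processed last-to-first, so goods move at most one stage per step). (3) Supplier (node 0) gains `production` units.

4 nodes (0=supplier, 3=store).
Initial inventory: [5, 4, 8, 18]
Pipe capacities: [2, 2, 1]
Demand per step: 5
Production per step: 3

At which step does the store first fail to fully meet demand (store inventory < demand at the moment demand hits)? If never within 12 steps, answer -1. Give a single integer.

Step 1: demand=5,sold=5 ship[2->3]=1 ship[1->2]=2 ship[0->1]=2 prod=3 -> [6 4 9 14]
Step 2: demand=5,sold=5 ship[2->3]=1 ship[1->2]=2 ship[0->1]=2 prod=3 -> [7 4 10 10]
Step 3: demand=5,sold=5 ship[2->3]=1 ship[1->2]=2 ship[0->1]=2 prod=3 -> [8 4 11 6]
Step 4: demand=5,sold=5 ship[2->3]=1 ship[1->2]=2 ship[0->1]=2 prod=3 -> [9 4 12 2]
Step 5: demand=5,sold=2 ship[2->3]=1 ship[1->2]=2 ship[0->1]=2 prod=3 -> [10 4 13 1]
Step 6: demand=5,sold=1 ship[2->3]=1 ship[1->2]=2 ship[0->1]=2 prod=3 -> [11 4 14 1]
Step 7: demand=5,sold=1 ship[2->3]=1 ship[1->2]=2 ship[0->1]=2 prod=3 -> [12 4 15 1]
Step 8: demand=5,sold=1 ship[2->3]=1 ship[1->2]=2 ship[0->1]=2 prod=3 -> [13 4 16 1]
Step 9: demand=5,sold=1 ship[2->3]=1 ship[1->2]=2 ship[0->1]=2 prod=3 -> [14 4 17 1]
Step 10: demand=5,sold=1 ship[2->3]=1 ship[1->2]=2 ship[0->1]=2 prod=3 -> [15 4 18 1]
Step 11: demand=5,sold=1 ship[2->3]=1 ship[1->2]=2 ship[0->1]=2 prod=3 -> [16 4 19 1]
Step 12: demand=5,sold=1 ship[2->3]=1 ship[1->2]=2 ship[0->1]=2 prod=3 -> [17 4 20 1]
First stockout at step 5

5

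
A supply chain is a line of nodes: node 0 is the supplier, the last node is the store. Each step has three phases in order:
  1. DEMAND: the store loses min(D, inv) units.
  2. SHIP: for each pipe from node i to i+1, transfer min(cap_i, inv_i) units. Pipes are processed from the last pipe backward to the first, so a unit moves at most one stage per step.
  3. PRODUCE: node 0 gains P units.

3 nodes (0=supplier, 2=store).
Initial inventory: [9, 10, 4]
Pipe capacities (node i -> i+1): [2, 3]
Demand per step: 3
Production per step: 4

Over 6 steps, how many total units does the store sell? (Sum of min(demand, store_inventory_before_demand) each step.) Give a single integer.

Answer: 18

Derivation:
Step 1: sold=3 (running total=3) -> [11 9 4]
Step 2: sold=3 (running total=6) -> [13 8 4]
Step 3: sold=3 (running total=9) -> [15 7 4]
Step 4: sold=3 (running total=12) -> [17 6 4]
Step 5: sold=3 (running total=15) -> [19 5 4]
Step 6: sold=3 (running total=18) -> [21 4 4]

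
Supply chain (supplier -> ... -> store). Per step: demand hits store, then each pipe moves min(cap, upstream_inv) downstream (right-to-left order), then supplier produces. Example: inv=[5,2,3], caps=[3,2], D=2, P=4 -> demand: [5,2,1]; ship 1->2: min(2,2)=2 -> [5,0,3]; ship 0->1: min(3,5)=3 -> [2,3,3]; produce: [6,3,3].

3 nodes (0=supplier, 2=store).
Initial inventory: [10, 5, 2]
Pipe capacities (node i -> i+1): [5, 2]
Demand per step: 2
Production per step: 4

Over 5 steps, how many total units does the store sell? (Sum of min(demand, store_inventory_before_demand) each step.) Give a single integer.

Answer: 10

Derivation:
Step 1: sold=2 (running total=2) -> [9 8 2]
Step 2: sold=2 (running total=4) -> [8 11 2]
Step 3: sold=2 (running total=6) -> [7 14 2]
Step 4: sold=2 (running total=8) -> [6 17 2]
Step 5: sold=2 (running total=10) -> [5 20 2]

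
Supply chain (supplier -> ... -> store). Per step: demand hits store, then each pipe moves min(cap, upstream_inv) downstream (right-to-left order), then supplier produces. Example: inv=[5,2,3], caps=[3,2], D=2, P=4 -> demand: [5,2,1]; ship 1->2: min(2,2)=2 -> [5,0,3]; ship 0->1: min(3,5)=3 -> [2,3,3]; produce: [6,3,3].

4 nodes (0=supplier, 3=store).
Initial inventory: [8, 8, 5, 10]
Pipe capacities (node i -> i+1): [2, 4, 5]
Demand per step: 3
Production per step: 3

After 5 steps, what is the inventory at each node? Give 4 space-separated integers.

Step 1: demand=3,sold=3 ship[2->3]=5 ship[1->2]=4 ship[0->1]=2 prod=3 -> inv=[9 6 4 12]
Step 2: demand=3,sold=3 ship[2->3]=4 ship[1->2]=4 ship[0->1]=2 prod=3 -> inv=[10 4 4 13]
Step 3: demand=3,sold=3 ship[2->3]=4 ship[1->2]=4 ship[0->1]=2 prod=3 -> inv=[11 2 4 14]
Step 4: demand=3,sold=3 ship[2->3]=4 ship[1->2]=2 ship[0->1]=2 prod=3 -> inv=[12 2 2 15]
Step 5: demand=3,sold=3 ship[2->3]=2 ship[1->2]=2 ship[0->1]=2 prod=3 -> inv=[13 2 2 14]

13 2 2 14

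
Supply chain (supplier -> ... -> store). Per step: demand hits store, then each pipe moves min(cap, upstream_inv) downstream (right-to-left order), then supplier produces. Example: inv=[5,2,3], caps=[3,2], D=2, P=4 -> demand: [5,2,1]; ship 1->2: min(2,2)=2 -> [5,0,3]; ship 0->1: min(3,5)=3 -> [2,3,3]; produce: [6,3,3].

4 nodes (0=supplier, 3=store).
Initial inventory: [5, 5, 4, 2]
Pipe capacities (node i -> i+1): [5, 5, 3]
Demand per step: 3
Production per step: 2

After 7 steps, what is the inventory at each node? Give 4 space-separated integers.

Step 1: demand=3,sold=2 ship[2->3]=3 ship[1->2]=5 ship[0->1]=5 prod=2 -> inv=[2 5 6 3]
Step 2: demand=3,sold=3 ship[2->3]=3 ship[1->2]=5 ship[0->1]=2 prod=2 -> inv=[2 2 8 3]
Step 3: demand=3,sold=3 ship[2->3]=3 ship[1->2]=2 ship[0->1]=2 prod=2 -> inv=[2 2 7 3]
Step 4: demand=3,sold=3 ship[2->3]=3 ship[1->2]=2 ship[0->1]=2 prod=2 -> inv=[2 2 6 3]
Step 5: demand=3,sold=3 ship[2->3]=3 ship[1->2]=2 ship[0->1]=2 prod=2 -> inv=[2 2 5 3]
Step 6: demand=3,sold=3 ship[2->3]=3 ship[1->2]=2 ship[0->1]=2 prod=2 -> inv=[2 2 4 3]
Step 7: demand=3,sold=3 ship[2->3]=3 ship[1->2]=2 ship[0->1]=2 prod=2 -> inv=[2 2 3 3]

2 2 3 3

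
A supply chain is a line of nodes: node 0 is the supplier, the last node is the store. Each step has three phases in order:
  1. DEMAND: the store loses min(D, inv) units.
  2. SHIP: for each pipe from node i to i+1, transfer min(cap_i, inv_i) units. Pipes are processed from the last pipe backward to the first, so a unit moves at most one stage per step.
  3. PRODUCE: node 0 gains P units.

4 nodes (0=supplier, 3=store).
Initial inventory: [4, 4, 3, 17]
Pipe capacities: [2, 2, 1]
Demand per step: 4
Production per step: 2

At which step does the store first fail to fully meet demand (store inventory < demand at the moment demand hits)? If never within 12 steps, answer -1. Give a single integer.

Step 1: demand=4,sold=4 ship[2->3]=1 ship[1->2]=2 ship[0->1]=2 prod=2 -> [4 4 4 14]
Step 2: demand=4,sold=4 ship[2->3]=1 ship[1->2]=2 ship[0->1]=2 prod=2 -> [4 4 5 11]
Step 3: demand=4,sold=4 ship[2->3]=1 ship[1->2]=2 ship[0->1]=2 prod=2 -> [4 4 6 8]
Step 4: demand=4,sold=4 ship[2->3]=1 ship[1->2]=2 ship[0->1]=2 prod=2 -> [4 4 7 5]
Step 5: demand=4,sold=4 ship[2->3]=1 ship[1->2]=2 ship[0->1]=2 prod=2 -> [4 4 8 2]
Step 6: demand=4,sold=2 ship[2->3]=1 ship[1->2]=2 ship[0->1]=2 prod=2 -> [4 4 9 1]
Step 7: demand=4,sold=1 ship[2->3]=1 ship[1->2]=2 ship[0->1]=2 prod=2 -> [4 4 10 1]
Step 8: demand=4,sold=1 ship[2->3]=1 ship[1->2]=2 ship[0->1]=2 prod=2 -> [4 4 11 1]
Step 9: demand=4,sold=1 ship[2->3]=1 ship[1->2]=2 ship[0->1]=2 prod=2 -> [4 4 12 1]
Step 10: demand=4,sold=1 ship[2->3]=1 ship[1->2]=2 ship[0->1]=2 prod=2 -> [4 4 13 1]
Step 11: demand=4,sold=1 ship[2->3]=1 ship[1->2]=2 ship[0->1]=2 prod=2 -> [4 4 14 1]
Step 12: demand=4,sold=1 ship[2->3]=1 ship[1->2]=2 ship[0->1]=2 prod=2 -> [4 4 15 1]
First stockout at step 6

6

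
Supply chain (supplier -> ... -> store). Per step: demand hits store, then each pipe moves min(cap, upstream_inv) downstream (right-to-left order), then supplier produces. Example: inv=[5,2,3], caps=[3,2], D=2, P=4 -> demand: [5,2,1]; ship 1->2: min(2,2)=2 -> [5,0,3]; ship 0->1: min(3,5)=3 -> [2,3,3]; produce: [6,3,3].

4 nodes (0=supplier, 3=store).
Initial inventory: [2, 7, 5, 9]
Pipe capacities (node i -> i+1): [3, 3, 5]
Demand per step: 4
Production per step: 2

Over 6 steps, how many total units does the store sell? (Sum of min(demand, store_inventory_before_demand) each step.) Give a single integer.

Step 1: sold=4 (running total=4) -> [2 6 3 10]
Step 2: sold=4 (running total=8) -> [2 5 3 9]
Step 3: sold=4 (running total=12) -> [2 4 3 8]
Step 4: sold=4 (running total=16) -> [2 3 3 7]
Step 5: sold=4 (running total=20) -> [2 2 3 6]
Step 6: sold=4 (running total=24) -> [2 2 2 5]

Answer: 24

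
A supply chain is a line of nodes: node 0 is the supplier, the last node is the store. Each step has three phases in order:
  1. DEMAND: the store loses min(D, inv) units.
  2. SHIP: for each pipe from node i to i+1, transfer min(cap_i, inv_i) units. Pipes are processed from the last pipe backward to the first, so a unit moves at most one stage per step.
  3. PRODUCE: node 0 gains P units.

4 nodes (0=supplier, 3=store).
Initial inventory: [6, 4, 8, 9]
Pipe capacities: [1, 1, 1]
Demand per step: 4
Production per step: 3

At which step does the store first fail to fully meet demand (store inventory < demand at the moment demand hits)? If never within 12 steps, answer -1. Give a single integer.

Step 1: demand=4,sold=4 ship[2->3]=1 ship[1->2]=1 ship[0->1]=1 prod=3 -> [8 4 8 6]
Step 2: demand=4,sold=4 ship[2->3]=1 ship[1->2]=1 ship[0->1]=1 prod=3 -> [10 4 8 3]
Step 3: demand=4,sold=3 ship[2->3]=1 ship[1->2]=1 ship[0->1]=1 prod=3 -> [12 4 8 1]
Step 4: demand=4,sold=1 ship[2->3]=1 ship[1->2]=1 ship[0->1]=1 prod=3 -> [14 4 8 1]
Step 5: demand=4,sold=1 ship[2->3]=1 ship[1->2]=1 ship[0->1]=1 prod=3 -> [16 4 8 1]
Step 6: demand=4,sold=1 ship[2->3]=1 ship[1->2]=1 ship[0->1]=1 prod=3 -> [18 4 8 1]
Step 7: demand=4,sold=1 ship[2->3]=1 ship[1->2]=1 ship[0->1]=1 prod=3 -> [20 4 8 1]
Step 8: demand=4,sold=1 ship[2->3]=1 ship[1->2]=1 ship[0->1]=1 prod=3 -> [22 4 8 1]
Step 9: demand=4,sold=1 ship[2->3]=1 ship[1->2]=1 ship[0->1]=1 prod=3 -> [24 4 8 1]
Step 10: demand=4,sold=1 ship[2->3]=1 ship[1->2]=1 ship[0->1]=1 prod=3 -> [26 4 8 1]
Step 11: demand=4,sold=1 ship[2->3]=1 ship[1->2]=1 ship[0->1]=1 prod=3 -> [28 4 8 1]
Step 12: demand=4,sold=1 ship[2->3]=1 ship[1->2]=1 ship[0->1]=1 prod=3 -> [30 4 8 1]
First stockout at step 3

3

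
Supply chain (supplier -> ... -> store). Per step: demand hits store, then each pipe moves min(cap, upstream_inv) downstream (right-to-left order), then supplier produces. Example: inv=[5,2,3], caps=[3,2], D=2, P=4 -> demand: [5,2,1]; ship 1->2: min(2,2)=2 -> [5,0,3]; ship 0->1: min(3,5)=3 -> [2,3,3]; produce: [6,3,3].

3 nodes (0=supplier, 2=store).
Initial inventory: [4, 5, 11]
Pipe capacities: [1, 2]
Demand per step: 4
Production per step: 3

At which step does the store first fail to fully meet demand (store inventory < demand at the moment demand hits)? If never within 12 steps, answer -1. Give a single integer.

Step 1: demand=4,sold=4 ship[1->2]=2 ship[0->1]=1 prod=3 -> [6 4 9]
Step 2: demand=4,sold=4 ship[1->2]=2 ship[0->1]=1 prod=3 -> [8 3 7]
Step 3: demand=4,sold=4 ship[1->2]=2 ship[0->1]=1 prod=3 -> [10 2 5]
Step 4: demand=4,sold=4 ship[1->2]=2 ship[0->1]=1 prod=3 -> [12 1 3]
Step 5: demand=4,sold=3 ship[1->2]=1 ship[0->1]=1 prod=3 -> [14 1 1]
Step 6: demand=4,sold=1 ship[1->2]=1 ship[0->1]=1 prod=3 -> [16 1 1]
Step 7: demand=4,sold=1 ship[1->2]=1 ship[0->1]=1 prod=3 -> [18 1 1]
Step 8: demand=4,sold=1 ship[1->2]=1 ship[0->1]=1 prod=3 -> [20 1 1]
Step 9: demand=4,sold=1 ship[1->2]=1 ship[0->1]=1 prod=3 -> [22 1 1]
Step 10: demand=4,sold=1 ship[1->2]=1 ship[0->1]=1 prod=3 -> [24 1 1]
Step 11: demand=4,sold=1 ship[1->2]=1 ship[0->1]=1 prod=3 -> [26 1 1]
Step 12: demand=4,sold=1 ship[1->2]=1 ship[0->1]=1 prod=3 -> [28 1 1]
First stockout at step 5

5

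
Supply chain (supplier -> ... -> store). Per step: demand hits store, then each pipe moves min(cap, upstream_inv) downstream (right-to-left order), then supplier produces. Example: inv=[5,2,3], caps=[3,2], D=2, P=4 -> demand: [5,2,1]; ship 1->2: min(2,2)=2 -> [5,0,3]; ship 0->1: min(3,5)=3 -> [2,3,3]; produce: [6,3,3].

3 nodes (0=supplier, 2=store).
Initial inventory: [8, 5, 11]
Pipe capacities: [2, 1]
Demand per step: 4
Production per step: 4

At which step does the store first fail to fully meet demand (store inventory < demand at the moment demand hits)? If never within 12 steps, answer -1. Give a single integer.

Step 1: demand=4,sold=4 ship[1->2]=1 ship[0->1]=2 prod=4 -> [10 6 8]
Step 2: demand=4,sold=4 ship[1->2]=1 ship[0->1]=2 prod=4 -> [12 7 5]
Step 3: demand=4,sold=4 ship[1->2]=1 ship[0->1]=2 prod=4 -> [14 8 2]
Step 4: demand=4,sold=2 ship[1->2]=1 ship[0->1]=2 prod=4 -> [16 9 1]
Step 5: demand=4,sold=1 ship[1->2]=1 ship[0->1]=2 prod=4 -> [18 10 1]
Step 6: demand=4,sold=1 ship[1->2]=1 ship[0->1]=2 prod=4 -> [20 11 1]
Step 7: demand=4,sold=1 ship[1->2]=1 ship[0->1]=2 prod=4 -> [22 12 1]
Step 8: demand=4,sold=1 ship[1->2]=1 ship[0->1]=2 prod=4 -> [24 13 1]
Step 9: demand=4,sold=1 ship[1->2]=1 ship[0->1]=2 prod=4 -> [26 14 1]
Step 10: demand=4,sold=1 ship[1->2]=1 ship[0->1]=2 prod=4 -> [28 15 1]
Step 11: demand=4,sold=1 ship[1->2]=1 ship[0->1]=2 prod=4 -> [30 16 1]
Step 12: demand=4,sold=1 ship[1->2]=1 ship[0->1]=2 prod=4 -> [32 17 1]
First stockout at step 4

4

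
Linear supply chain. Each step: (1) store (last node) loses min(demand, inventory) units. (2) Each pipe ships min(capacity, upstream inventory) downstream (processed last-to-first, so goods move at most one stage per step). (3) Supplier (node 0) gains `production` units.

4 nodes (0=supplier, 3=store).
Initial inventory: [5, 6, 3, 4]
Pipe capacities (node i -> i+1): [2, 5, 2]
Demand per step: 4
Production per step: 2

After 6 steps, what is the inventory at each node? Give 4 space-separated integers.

Step 1: demand=4,sold=4 ship[2->3]=2 ship[1->2]=5 ship[0->1]=2 prod=2 -> inv=[5 3 6 2]
Step 2: demand=4,sold=2 ship[2->3]=2 ship[1->2]=3 ship[0->1]=2 prod=2 -> inv=[5 2 7 2]
Step 3: demand=4,sold=2 ship[2->3]=2 ship[1->2]=2 ship[0->1]=2 prod=2 -> inv=[5 2 7 2]
Step 4: demand=4,sold=2 ship[2->3]=2 ship[1->2]=2 ship[0->1]=2 prod=2 -> inv=[5 2 7 2]
Step 5: demand=4,sold=2 ship[2->3]=2 ship[1->2]=2 ship[0->1]=2 prod=2 -> inv=[5 2 7 2]
Step 6: demand=4,sold=2 ship[2->3]=2 ship[1->2]=2 ship[0->1]=2 prod=2 -> inv=[5 2 7 2]

5 2 7 2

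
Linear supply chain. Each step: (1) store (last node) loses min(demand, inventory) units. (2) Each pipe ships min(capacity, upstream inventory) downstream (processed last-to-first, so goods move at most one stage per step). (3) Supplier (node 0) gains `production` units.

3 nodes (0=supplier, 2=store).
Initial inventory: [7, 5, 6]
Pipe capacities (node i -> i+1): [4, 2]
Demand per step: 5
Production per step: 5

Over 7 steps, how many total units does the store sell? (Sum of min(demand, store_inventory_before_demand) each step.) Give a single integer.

Step 1: sold=5 (running total=5) -> [8 7 3]
Step 2: sold=3 (running total=8) -> [9 9 2]
Step 3: sold=2 (running total=10) -> [10 11 2]
Step 4: sold=2 (running total=12) -> [11 13 2]
Step 5: sold=2 (running total=14) -> [12 15 2]
Step 6: sold=2 (running total=16) -> [13 17 2]
Step 7: sold=2 (running total=18) -> [14 19 2]

Answer: 18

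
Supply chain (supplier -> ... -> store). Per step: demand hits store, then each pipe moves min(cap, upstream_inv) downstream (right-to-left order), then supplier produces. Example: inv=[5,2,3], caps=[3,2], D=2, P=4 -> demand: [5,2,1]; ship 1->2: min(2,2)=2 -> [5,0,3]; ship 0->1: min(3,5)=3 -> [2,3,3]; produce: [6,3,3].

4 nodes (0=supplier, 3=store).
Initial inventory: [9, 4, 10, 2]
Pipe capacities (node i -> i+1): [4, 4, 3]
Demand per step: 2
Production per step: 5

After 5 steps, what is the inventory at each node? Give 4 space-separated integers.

Step 1: demand=2,sold=2 ship[2->3]=3 ship[1->2]=4 ship[0->1]=4 prod=5 -> inv=[10 4 11 3]
Step 2: demand=2,sold=2 ship[2->3]=3 ship[1->2]=4 ship[0->1]=4 prod=5 -> inv=[11 4 12 4]
Step 3: demand=2,sold=2 ship[2->3]=3 ship[1->2]=4 ship[0->1]=4 prod=5 -> inv=[12 4 13 5]
Step 4: demand=2,sold=2 ship[2->3]=3 ship[1->2]=4 ship[0->1]=4 prod=5 -> inv=[13 4 14 6]
Step 5: demand=2,sold=2 ship[2->3]=3 ship[1->2]=4 ship[0->1]=4 prod=5 -> inv=[14 4 15 7]

14 4 15 7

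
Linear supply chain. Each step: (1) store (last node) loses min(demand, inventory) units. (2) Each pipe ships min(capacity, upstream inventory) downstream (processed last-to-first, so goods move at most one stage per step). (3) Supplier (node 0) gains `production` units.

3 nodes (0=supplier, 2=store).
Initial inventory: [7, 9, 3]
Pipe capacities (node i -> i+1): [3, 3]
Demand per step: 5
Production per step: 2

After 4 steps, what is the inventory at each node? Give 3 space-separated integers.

Step 1: demand=5,sold=3 ship[1->2]=3 ship[0->1]=3 prod=2 -> inv=[6 9 3]
Step 2: demand=5,sold=3 ship[1->2]=3 ship[0->1]=3 prod=2 -> inv=[5 9 3]
Step 3: demand=5,sold=3 ship[1->2]=3 ship[0->1]=3 prod=2 -> inv=[4 9 3]
Step 4: demand=5,sold=3 ship[1->2]=3 ship[0->1]=3 prod=2 -> inv=[3 9 3]

3 9 3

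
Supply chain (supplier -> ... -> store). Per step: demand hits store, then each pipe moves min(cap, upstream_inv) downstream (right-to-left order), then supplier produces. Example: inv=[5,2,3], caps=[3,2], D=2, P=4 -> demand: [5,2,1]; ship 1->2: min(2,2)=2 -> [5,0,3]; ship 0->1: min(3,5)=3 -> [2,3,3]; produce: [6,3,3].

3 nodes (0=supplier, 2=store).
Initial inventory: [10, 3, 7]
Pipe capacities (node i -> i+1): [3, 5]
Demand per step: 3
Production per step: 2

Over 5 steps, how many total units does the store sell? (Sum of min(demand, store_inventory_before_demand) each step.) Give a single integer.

Answer: 15

Derivation:
Step 1: sold=3 (running total=3) -> [9 3 7]
Step 2: sold=3 (running total=6) -> [8 3 7]
Step 3: sold=3 (running total=9) -> [7 3 7]
Step 4: sold=3 (running total=12) -> [6 3 7]
Step 5: sold=3 (running total=15) -> [5 3 7]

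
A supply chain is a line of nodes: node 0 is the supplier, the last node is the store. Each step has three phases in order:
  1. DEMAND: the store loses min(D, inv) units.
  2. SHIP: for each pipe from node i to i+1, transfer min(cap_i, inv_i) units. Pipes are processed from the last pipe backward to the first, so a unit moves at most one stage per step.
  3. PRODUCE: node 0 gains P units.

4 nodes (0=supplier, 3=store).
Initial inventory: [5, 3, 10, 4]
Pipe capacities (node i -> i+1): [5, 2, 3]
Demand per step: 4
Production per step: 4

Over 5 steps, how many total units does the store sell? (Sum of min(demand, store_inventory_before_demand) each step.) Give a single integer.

Answer: 16

Derivation:
Step 1: sold=4 (running total=4) -> [4 6 9 3]
Step 2: sold=3 (running total=7) -> [4 8 8 3]
Step 3: sold=3 (running total=10) -> [4 10 7 3]
Step 4: sold=3 (running total=13) -> [4 12 6 3]
Step 5: sold=3 (running total=16) -> [4 14 5 3]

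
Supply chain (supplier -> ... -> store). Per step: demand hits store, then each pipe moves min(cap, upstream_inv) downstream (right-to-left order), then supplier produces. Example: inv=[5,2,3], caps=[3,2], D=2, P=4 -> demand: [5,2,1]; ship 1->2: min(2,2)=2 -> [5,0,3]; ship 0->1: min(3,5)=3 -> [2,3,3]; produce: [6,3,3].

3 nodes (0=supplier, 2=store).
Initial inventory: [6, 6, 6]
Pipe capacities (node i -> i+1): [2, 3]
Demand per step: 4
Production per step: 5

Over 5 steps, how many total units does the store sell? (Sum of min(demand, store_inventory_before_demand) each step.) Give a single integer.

Answer: 18

Derivation:
Step 1: sold=4 (running total=4) -> [9 5 5]
Step 2: sold=4 (running total=8) -> [12 4 4]
Step 3: sold=4 (running total=12) -> [15 3 3]
Step 4: sold=3 (running total=15) -> [18 2 3]
Step 5: sold=3 (running total=18) -> [21 2 2]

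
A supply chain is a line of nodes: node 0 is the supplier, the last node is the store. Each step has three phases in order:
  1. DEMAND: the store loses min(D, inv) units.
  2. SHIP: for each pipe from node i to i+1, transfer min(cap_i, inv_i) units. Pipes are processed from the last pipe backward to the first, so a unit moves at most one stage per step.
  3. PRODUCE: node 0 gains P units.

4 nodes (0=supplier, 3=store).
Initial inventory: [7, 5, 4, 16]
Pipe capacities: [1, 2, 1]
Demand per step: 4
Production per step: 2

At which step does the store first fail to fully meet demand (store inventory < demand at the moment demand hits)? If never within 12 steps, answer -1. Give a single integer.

Step 1: demand=4,sold=4 ship[2->3]=1 ship[1->2]=2 ship[0->1]=1 prod=2 -> [8 4 5 13]
Step 2: demand=4,sold=4 ship[2->3]=1 ship[1->2]=2 ship[0->1]=1 prod=2 -> [9 3 6 10]
Step 3: demand=4,sold=4 ship[2->3]=1 ship[1->2]=2 ship[0->1]=1 prod=2 -> [10 2 7 7]
Step 4: demand=4,sold=4 ship[2->3]=1 ship[1->2]=2 ship[0->1]=1 prod=2 -> [11 1 8 4]
Step 5: demand=4,sold=4 ship[2->3]=1 ship[1->2]=1 ship[0->1]=1 prod=2 -> [12 1 8 1]
Step 6: demand=4,sold=1 ship[2->3]=1 ship[1->2]=1 ship[0->1]=1 prod=2 -> [13 1 8 1]
Step 7: demand=4,sold=1 ship[2->3]=1 ship[1->2]=1 ship[0->1]=1 prod=2 -> [14 1 8 1]
Step 8: demand=4,sold=1 ship[2->3]=1 ship[1->2]=1 ship[0->1]=1 prod=2 -> [15 1 8 1]
Step 9: demand=4,sold=1 ship[2->3]=1 ship[1->2]=1 ship[0->1]=1 prod=2 -> [16 1 8 1]
Step 10: demand=4,sold=1 ship[2->3]=1 ship[1->2]=1 ship[0->1]=1 prod=2 -> [17 1 8 1]
Step 11: demand=4,sold=1 ship[2->3]=1 ship[1->2]=1 ship[0->1]=1 prod=2 -> [18 1 8 1]
Step 12: demand=4,sold=1 ship[2->3]=1 ship[1->2]=1 ship[0->1]=1 prod=2 -> [19 1 8 1]
First stockout at step 6

6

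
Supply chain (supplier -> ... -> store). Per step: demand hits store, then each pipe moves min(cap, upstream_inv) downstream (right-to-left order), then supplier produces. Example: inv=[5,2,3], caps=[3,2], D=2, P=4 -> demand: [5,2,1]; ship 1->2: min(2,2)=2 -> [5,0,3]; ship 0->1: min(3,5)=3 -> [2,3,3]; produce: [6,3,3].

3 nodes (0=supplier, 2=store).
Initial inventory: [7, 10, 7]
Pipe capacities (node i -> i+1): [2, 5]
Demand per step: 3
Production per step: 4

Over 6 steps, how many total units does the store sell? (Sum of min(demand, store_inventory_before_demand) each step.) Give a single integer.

Step 1: sold=3 (running total=3) -> [9 7 9]
Step 2: sold=3 (running total=6) -> [11 4 11]
Step 3: sold=3 (running total=9) -> [13 2 12]
Step 4: sold=3 (running total=12) -> [15 2 11]
Step 5: sold=3 (running total=15) -> [17 2 10]
Step 6: sold=3 (running total=18) -> [19 2 9]

Answer: 18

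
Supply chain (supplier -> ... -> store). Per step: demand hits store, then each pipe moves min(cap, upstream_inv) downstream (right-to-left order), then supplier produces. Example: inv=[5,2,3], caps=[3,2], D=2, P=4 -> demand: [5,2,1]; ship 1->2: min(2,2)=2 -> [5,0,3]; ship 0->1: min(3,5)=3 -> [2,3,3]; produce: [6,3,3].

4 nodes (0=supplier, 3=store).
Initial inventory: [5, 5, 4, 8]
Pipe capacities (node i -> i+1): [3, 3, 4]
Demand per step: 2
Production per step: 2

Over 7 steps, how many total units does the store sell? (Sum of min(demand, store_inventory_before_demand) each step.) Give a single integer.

Step 1: sold=2 (running total=2) -> [4 5 3 10]
Step 2: sold=2 (running total=4) -> [3 5 3 11]
Step 3: sold=2 (running total=6) -> [2 5 3 12]
Step 4: sold=2 (running total=8) -> [2 4 3 13]
Step 5: sold=2 (running total=10) -> [2 3 3 14]
Step 6: sold=2 (running total=12) -> [2 2 3 15]
Step 7: sold=2 (running total=14) -> [2 2 2 16]

Answer: 14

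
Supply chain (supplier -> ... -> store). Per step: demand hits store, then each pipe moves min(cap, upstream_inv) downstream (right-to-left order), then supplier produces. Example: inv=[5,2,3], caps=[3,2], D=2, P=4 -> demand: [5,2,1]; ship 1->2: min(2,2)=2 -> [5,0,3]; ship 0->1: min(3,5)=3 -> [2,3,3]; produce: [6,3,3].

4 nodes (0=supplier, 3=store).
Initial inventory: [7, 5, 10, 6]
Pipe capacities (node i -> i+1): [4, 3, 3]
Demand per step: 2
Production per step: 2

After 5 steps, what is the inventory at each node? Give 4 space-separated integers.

Step 1: demand=2,sold=2 ship[2->3]=3 ship[1->2]=3 ship[0->1]=4 prod=2 -> inv=[5 6 10 7]
Step 2: demand=2,sold=2 ship[2->3]=3 ship[1->2]=3 ship[0->1]=4 prod=2 -> inv=[3 7 10 8]
Step 3: demand=2,sold=2 ship[2->3]=3 ship[1->2]=3 ship[0->1]=3 prod=2 -> inv=[2 7 10 9]
Step 4: demand=2,sold=2 ship[2->3]=3 ship[1->2]=3 ship[0->1]=2 prod=2 -> inv=[2 6 10 10]
Step 5: demand=2,sold=2 ship[2->3]=3 ship[1->2]=3 ship[0->1]=2 prod=2 -> inv=[2 5 10 11]

2 5 10 11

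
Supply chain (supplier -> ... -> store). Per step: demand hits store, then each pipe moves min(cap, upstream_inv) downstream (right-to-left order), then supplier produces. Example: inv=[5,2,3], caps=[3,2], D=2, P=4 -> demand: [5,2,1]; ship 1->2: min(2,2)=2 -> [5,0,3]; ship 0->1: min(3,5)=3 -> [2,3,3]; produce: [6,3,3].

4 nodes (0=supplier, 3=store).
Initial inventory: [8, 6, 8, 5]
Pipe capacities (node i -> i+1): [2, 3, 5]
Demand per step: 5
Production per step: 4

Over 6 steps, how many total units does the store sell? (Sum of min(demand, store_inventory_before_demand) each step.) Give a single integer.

Step 1: sold=5 (running total=5) -> [10 5 6 5]
Step 2: sold=5 (running total=10) -> [12 4 4 5]
Step 3: sold=5 (running total=15) -> [14 3 3 4]
Step 4: sold=4 (running total=19) -> [16 2 3 3]
Step 5: sold=3 (running total=22) -> [18 2 2 3]
Step 6: sold=3 (running total=25) -> [20 2 2 2]

Answer: 25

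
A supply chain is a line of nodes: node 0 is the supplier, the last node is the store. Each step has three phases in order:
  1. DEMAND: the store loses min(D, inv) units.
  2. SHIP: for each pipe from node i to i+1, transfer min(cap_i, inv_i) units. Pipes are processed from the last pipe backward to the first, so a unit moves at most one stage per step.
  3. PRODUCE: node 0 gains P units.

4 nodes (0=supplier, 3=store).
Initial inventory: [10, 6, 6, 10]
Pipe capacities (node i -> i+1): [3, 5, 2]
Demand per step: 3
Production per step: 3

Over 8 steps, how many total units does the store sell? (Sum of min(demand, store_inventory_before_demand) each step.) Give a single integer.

Step 1: sold=3 (running total=3) -> [10 4 9 9]
Step 2: sold=3 (running total=6) -> [10 3 11 8]
Step 3: sold=3 (running total=9) -> [10 3 12 7]
Step 4: sold=3 (running total=12) -> [10 3 13 6]
Step 5: sold=3 (running total=15) -> [10 3 14 5]
Step 6: sold=3 (running total=18) -> [10 3 15 4]
Step 7: sold=3 (running total=21) -> [10 3 16 3]
Step 8: sold=3 (running total=24) -> [10 3 17 2]

Answer: 24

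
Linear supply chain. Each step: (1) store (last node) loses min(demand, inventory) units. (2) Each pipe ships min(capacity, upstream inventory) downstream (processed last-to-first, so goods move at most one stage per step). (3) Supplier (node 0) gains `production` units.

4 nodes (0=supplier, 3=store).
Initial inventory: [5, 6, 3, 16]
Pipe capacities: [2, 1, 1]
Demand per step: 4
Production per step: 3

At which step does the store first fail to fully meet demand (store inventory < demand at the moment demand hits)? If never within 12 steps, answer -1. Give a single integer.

Step 1: demand=4,sold=4 ship[2->3]=1 ship[1->2]=1 ship[0->1]=2 prod=3 -> [6 7 3 13]
Step 2: demand=4,sold=4 ship[2->3]=1 ship[1->2]=1 ship[0->1]=2 prod=3 -> [7 8 3 10]
Step 3: demand=4,sold=4 ship[2->3]=1 ship[1->2]=1 ship[0->1]=2 prod=3 -> [8 9 3 7]
Step 4: demand=4,sold=4 ship[2->3]=1 ship[1->2]=1 ship[0->1]=2 prod=3 -> [9 10 3 4]
Step 5: demand=4,sold=4 ship[2->3]=1 ship[1->2]=1 ship[0->1]=2 prod=3 -> [10 11 3 1]
Step 6: demand=4,sold=1 ship[2->3]=1 ship[1->2]=1 ship[0->1]=2 prod=3 -> [11 12 3 1]
Step 7: demand=4,sold=1 ship[2->3]=1 ship[1->2]=1 ship[0->1]=2 prod=3 -> [12 13 3 1]
Step 8: demand=4,sold=1 ship[2->3]=1 ship[1->2]=1 ship[0->1]=2 prod=3 -> [13 14 3 1]
Step 9: demand=4,sold=1 ship[2->3]=1 ship[1->2]=1 ship[0->1]=2 prod=3 -> [14 15 3 1]
Step 10: demand=4,sold=1 ship[2->3]=1 ship[1->2]=1 ship[0->1]=2 prod=3 -> [15 16 3 1]
Step 11: demand=4,sold=1 ship[2->3]=1 ship[1->2]=1 ship[0->1]=2 prod=3 -> [16 17 3 1]
Step 12: demand=4,sold=1 ship[2->3]=1 ship[1->2]=1 ship[0->1]=2 prod=3 -> [17 18 3 1]
First stockout at step 6

6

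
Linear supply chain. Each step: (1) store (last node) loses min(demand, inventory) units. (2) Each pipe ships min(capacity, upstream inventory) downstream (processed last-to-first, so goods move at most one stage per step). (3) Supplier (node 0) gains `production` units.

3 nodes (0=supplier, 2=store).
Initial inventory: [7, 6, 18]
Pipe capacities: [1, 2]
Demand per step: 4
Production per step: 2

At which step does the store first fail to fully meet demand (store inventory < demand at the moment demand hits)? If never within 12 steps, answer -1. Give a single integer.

Step 1: demand=4,sold=4 ship[1->2]=2 ship[0->1]=1 prod=2 -> [8 5 16]
Step 2: demand=4,sold=4 ship[1->2]=2 ship[0->1]=1 prod=2 -> [9 4 14]
Step 3: demand=4,sold=4 ship[1->2]=2 ship[0->1]=1 prod=2 -> [10 3 12]
Step 4: demand=4,sold=4 ship[1->2]=2 ship[0->1]=1 prod=2 -> [11 2 10]
Step 5: demand=4,sold=4 ship[1->2]=2 ship[0->1]=1 prod=2 -> [12 1 8]
Step 6: demand=4,sold=4 ship[1->2]=1 ship[0->1]=1 prod=2 -> [13 1 5]
Step 7: demand=4,sold=4 ship[1->2]=1 ship[0->1]=1 prod=2 -> [14 1 2]
Step 8: demand=4,sold=2 ship[1->2]=1 ship[0->1]=1 prod=2 -> [15 1 1]
Step 9: demand=4,sold=1 ship[1->2]=1 ship[0->1]=1 prod=2 -> [16 1 1]
Step 10: demand=4,sold=1 ship[1->2]=1 ship[0->1]=1 prod=2 -> [17 1 1]
Step 11: demand=4,sold=1 ship[1->2]=1 ship[0->1]=1 prod=2 -> [18 1 1]
Step 12: demand=4,sold=1 ship[1->2]=1 ship[0->1]=1 prod=2 -> [19 1 1]
First stockout at step 8

8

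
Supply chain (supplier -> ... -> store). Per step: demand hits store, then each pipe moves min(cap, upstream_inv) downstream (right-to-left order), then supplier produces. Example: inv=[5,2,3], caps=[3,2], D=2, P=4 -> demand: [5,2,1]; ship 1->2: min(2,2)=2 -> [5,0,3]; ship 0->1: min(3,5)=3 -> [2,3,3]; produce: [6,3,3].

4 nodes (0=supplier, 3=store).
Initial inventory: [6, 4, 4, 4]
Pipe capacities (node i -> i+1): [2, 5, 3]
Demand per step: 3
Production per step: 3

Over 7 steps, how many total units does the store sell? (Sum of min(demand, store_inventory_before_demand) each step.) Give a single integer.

Answer: 20

Derivation:
Step 1: sold=3 (running total=3) -> [7 2 5 4]
Step 2: sold=3 (running total=6) -> [8 2 4 4]
Step 3: sold=3 (running total=9) -> [9 2 3 4]
Step 4: sold=3 (running total=12) -> [10 2 2 4]
Step 5: sold=3 (running total=15) -> [11 2 2 3]
Step 6: sold=3 (running total=18) -> [12 2 2 2]
Step 7: sold=2 (running total=20) -> [13 2 2 2]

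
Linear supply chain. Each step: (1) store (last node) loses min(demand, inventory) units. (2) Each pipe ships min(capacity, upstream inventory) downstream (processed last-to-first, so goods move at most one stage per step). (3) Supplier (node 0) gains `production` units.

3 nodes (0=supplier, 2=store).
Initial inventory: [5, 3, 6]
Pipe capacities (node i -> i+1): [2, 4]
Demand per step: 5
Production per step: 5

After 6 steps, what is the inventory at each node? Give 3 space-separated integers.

Step 1: demand=5,sold=5 ship[1->2]=3 ship[0->1]=2 prod=5 -> inv=[8 2 4]
Step 2: demand=5,sold=4 ship[1->2]=2 ship[0->1]=2 prod=5 -> inv=[11 2 2]
Step 3: demand=5,sold=2 ship[1->2]=2 ship[0->1]=2 prod=5 -> inv=[14 2 2]
Step 4: demand=5,sold=2 ship[1->2]=2 ship[0->1]=2 prod=5 -> inv=[17 2 2]
Step 5: demand=5,sold=2 ship[1->2]=2 ship[0->1]=2 prod=5 -> inv=[20 2 2]
Step 6: demand=5,sold=2 ship[1->2]=2 ship[0->1]=2 prod=5 -> inv=[23 2 2]

23 2 2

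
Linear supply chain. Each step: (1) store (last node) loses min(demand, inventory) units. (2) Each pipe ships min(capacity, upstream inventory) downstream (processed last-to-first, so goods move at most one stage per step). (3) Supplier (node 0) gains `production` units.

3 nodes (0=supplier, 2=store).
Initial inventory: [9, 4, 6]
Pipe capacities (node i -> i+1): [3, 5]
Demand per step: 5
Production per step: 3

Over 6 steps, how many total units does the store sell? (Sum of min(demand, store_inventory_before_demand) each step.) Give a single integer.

Step 1: sold=5 (running total=5) -> [9 3 5]
Step 2: sold=5 (running total=10) -> [9 3 3]
Step 3: sold=3 (running total=13) -> [9 3 3]
Step 4: sold=3 (running total=16) -> [9 3 3]
Step 5: sold=3 (running total=19) -> [9 3 3]
Step 6: sold=3 (running total=22) -> [9 3 3]

Answer: 22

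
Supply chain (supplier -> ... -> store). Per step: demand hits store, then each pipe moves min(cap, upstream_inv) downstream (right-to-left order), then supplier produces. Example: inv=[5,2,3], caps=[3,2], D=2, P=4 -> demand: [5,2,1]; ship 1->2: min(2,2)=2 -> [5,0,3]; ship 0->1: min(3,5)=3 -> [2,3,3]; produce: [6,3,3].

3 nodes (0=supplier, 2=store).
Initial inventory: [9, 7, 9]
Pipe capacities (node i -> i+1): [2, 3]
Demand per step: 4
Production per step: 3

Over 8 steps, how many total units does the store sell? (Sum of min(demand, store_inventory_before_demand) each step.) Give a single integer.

Answer: 28

Derivation:
Step 1: sold=4 (running total=4) -> [10 6 8]
Step 2: sold=4 (running total=8) -> [11 5 7]
Step 3: sold=4 (running total=12) -> [12 4 6]
Step 4: sold=4 (running total=16) -> [13 3 5]
Step 5: sold=4 (running total=20) -> [14 2 4]
Step 6: sold=4 (running total=24) -> [15 2 2]
Step 7: sold=2 (running total=26) -> [16 2 2]
Step 8: sold=2 (running total=28) -> [17 2 2]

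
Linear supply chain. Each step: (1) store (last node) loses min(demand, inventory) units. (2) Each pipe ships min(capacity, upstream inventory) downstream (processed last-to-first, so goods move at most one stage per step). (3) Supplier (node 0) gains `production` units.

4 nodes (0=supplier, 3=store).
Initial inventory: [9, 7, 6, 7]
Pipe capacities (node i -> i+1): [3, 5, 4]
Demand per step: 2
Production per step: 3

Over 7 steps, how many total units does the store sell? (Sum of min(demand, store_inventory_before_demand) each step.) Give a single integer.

Step 1: sold=2 (running total=2) -> [9 5 7 9]
Step 2: sold=2 (running total=4) -> [9 3 8 11]
Step 3: sold=2 (running total=6) -> [9 3 7 13]
Step 4: sold=2 (running total=8) -> [9 3 6 15]
Step 5: sold=2 (running total=10) -> [9 3 5 17]
Step 6: sold=2 (running total=12) -> [9 3 4 19]
Step 7: sold=2 (running total=14) -> [9 3 3 21]

Answer: 14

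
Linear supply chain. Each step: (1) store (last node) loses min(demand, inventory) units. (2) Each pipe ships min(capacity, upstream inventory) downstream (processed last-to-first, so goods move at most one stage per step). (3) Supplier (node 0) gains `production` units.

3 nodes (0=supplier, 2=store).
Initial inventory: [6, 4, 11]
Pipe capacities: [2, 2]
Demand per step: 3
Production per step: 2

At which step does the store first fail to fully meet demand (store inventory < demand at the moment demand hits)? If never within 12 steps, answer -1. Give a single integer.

Step 1: demand=3,sold=3 ship[1->2]=2 ship[0->1]=2 prod=2 -> [6 4 10]
Step 2: demand=3,sold=3 ship[1->2]=2 ship[0->1]=2 prod=2 -> [6 4 9]
Step 3: demand=3,sold=3 ship[1->2]=2 ship[0->1]=2 prod=2 -> [6 4 8]
Step 4: demand=3,sold=3 ship[1->2]=2 ship[0->1]=2 prod=2 -> [6 4 7]
Step 5: demand=3,sold=3 ship[1->2]=2 ship[0->1]=2 prod=2 -> [6 4 6]
Step 6: demand=3,sold=3 ship[1->2]=2 ship[0->1]=2 prod=2 -> [6 4 5]
Step 7: demand=3,sold=3 ship[1->2]=2 ship[0->1]=2 prod=2 -> [6 4 4]
Step 8: demand=3,sold=3 ship[1->2]=2 ship[0->1]=2 prod=2 -> [6 4 3]
Step 9: demand=3,sold=3 ship[1->2]=2 ship[0->1]=2 prod=2 -> [6 4 2]
Step 10: demand=3,sold=2 ship[1->2]=2 ship[0->1]=2 prod=2 -> [6 4 2]
Step 11: demand=3,sold=2 ship[1->2]=2 ship[0->1]=2 prod=2 -> [6 4 2]
Step 12: demand=3,sold=2 ship[1->2]=2 ship[0->1]=2 prod=2 -> [6 4 2]
First stockout at step 10

10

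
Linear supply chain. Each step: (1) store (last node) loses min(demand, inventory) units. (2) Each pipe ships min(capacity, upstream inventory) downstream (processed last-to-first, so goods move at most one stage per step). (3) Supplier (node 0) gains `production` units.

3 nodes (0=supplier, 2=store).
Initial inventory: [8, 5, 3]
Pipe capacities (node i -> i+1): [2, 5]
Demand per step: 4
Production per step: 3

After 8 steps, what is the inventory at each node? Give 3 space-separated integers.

Step 1: demand=4,sold=3 ship[1->2]=5 ship[0->1]=2 prod=3 -> inv=[9 2 5]
Step 2: demand=4,sold=4 ship[1->2]=2 ship[0->1]=2 prod=3 -> inv=[10 2 3]
Step 3: demand=4,sold=3 ship[1->2]=2 ship[0->1]=2 prod=3 -> inv=[11 2 2]
Step 4: demand=4,sold=2 ship[1->2]=2 ship[0->1]=2 prod=3 -> inv=[12 2 2]
Step 5: demand=4,sold=2 ship[1->2]=2 ship[0->1]=2 prod=3 -> inv=[13 2 2]
Step 6: demand=4,sold=2 ship[1->2]=2 ship[0->1]=2 prod=3 -> inv=[14 2 2]
Step 7: demand=4,sold=2 ship[1->2]=2 ship[0->1]=2 prod=3 -> inv=[15 2 2]
Step 8: demand=4,sold=2 ship[1->2]=2 ship[0->1]=2 prod=3 -> inv=[16 2 2]

16 2 2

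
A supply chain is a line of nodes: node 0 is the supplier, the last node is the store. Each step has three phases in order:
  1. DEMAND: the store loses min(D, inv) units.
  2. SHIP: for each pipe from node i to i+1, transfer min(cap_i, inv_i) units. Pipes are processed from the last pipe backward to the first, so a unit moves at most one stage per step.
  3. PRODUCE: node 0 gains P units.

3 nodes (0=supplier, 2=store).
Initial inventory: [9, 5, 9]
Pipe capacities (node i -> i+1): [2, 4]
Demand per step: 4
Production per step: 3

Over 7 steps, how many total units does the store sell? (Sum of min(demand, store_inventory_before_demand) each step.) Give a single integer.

Answer: 24

Derivation:
Step 1: sold=4 (running total=4) -> [10 3 9]
Step 2: sold=4 (running total=8) -> [11 2 8]
Step 3: sold=4 (running total=12) -> [12 2 6]
Step 4: sold=4 (running total=16) -> [13 2 4]
Step 5: sold=4 (running total=20) -> [14 2 2]
Step 6: sold=2 (running total=22) -> [15 2 2]
Step 7: sold=2 (running total=24) -> [16 2 2]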